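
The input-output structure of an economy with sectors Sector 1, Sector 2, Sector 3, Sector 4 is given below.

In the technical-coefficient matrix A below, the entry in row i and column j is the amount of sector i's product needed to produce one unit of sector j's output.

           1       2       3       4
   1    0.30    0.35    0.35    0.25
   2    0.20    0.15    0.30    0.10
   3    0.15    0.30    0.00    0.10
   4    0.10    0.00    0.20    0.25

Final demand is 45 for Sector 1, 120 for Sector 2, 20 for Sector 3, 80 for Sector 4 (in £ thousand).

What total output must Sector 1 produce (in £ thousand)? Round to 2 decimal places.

I − A =
  [   0.70    -0.35    -0.35    -0.25]
  [  -0.20     0.85    -0.30    -0.10]
  [  -0.15    -0.30     1.00    -0.10]
  [  -0.10     0.00    -0.20     0.75]
Compute the cofactors C_ij = (−1)^(i+j)·(3×3 minor ij) of I−A; the adjugate is their transpose:
adj(I−A) = Cᵀ =
  [ 0.547000   0.349250   0.351375   0.275750]
  [ 0.195750   0.435625   0.230000   0.154000]
  [ 0.152125   0.192875   0.369000   0.125625]
  [ 0.113500   0.098000   0.145250   0.380625]
det(I−A) = Σ_j (I−A)_1j·C_1j = (0.70)(0.547000) + (-0.35)(0.195750) + (-0.35)(0.152125) + (-0.25)(0.113500) = 0.23276875
(I − A)⁻¹ = adj(I−A) / det(I−A) ≈
  [   2.3500     1.5004     1.5095     1.1847]
  [   0.8410     1.8715     0.9881     0.6616]
  [   0.6535     0.8286     1.5853     0.5397]
  [   0.4876     0.4210     0.6240     1.6352]
x = (I − A)⁻¹ d = adj(I−A)·d / det(I−A), with det(I−A) = 0.23276875:
  x_1 = (0.547000·45 + 0.349250·120 + 0.351375·20 + 0.275750·80) / 0.23276875 = 95.6125 / 0.23276875 ≈ 410.76
  x_2 = (0.195750·45 + 0.435625·120 + 0.230000·20 + 0.154000·80) / 0.23276875 = 78.00375 / 0.23276875 ≈ 335.11
  x_3 = (0.152125·45 + 0.192875·120 + 0.369000·20 + 0.125625·80) / 0.23276875 = 47.420625 / 0.23276875 ≈ 203.72
  x_4 = (0.113500·45 + 0.098000·120 + 0.145250·20 + 0.380625·80) / 0.23276875 = 50.2225 / 0.23276875 ≈ 215.76

x_1 = 410.76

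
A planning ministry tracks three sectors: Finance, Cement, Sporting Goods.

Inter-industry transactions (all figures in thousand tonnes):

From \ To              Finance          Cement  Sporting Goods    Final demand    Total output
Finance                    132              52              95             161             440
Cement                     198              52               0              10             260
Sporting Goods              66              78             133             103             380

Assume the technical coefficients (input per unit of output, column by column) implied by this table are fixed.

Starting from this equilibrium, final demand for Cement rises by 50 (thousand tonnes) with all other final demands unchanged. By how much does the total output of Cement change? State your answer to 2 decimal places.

Technical coefficients a_ij = z_ij / X_j:
  a_FF = 132/440 = 0.30, a_CF = 198/440 = 0.45, a_SF = 66/440 = 0.15
  a_FC = 52/260 = 0.20, a_CC = 52/260 = 0.20, a_SC = 78/260 = 0.30
  a_FS = 95/380 = 0.25, a_CS = 0/380 = 0.00, a_SS = 133/380 = 0.35
I − A =
  [   0.70    -0.20    -0.25]
  [  -0.45     0.80     0.00]
  [  -0.15    -0.30     0.65]
Cofactors of I−A, C_ij = (−1)^(i+j)·(minor ij) (rows/columns in the sector order above):
  C_11 = (0.80)(0.65) − (0.00)(-0.30) = 0.5200
  C_12 = −[(-0.45)(0.65) − (0.00)(-0.15)] = 0.2925
  C_13 = (-0.45)(-0.30) − (0.80)(-0.15) = 0.2550
  C_21 = −[(-0.20)(0.65) − (-0.25)(-0.30)] = 0.2050
  C_22 = (0.70)(0.65) − (-0.25)(-0.15) = 0.4175
  C_23 = −[(0.70)(-0.30) − (-0.20)(-0.15)] = 0.2400
  C_31 = (-0.20)(0.00) − (-0.25)(0.80) = 0.2000
  C_32 = −[(0.70)(0.00) − (-0.25)(-0.45)] = 0.1125
  C_33 = (0.70)(0.80) − (-0.20)(-0.45) = 0.4700
det(I−A) = Σ_j (I−A)_1j·C_1j = (0.70)(0.5200) + (-0.20)(0.2925) + (-0.25)(0.2550) = 0.24175
adj(I−A) = Cᵀ =
  [ 0.5200   0.2050   0.2000]
  [ 0.2925   0.4175   0.1125]
  [ 0.2550   0.2400   0.4700]
(I − A)⁻¹ = adj(I−A) / det(I−A) ≈
  [   2.1510     0.8480     0.8273]
  [   1.2099     1.7270     0.4654]
  [   1.0548     0.9928     1.9442]
Δx = (I − A)⁻¹ Δd with Δd having +50 in the Cement component and 0 elsewhere.
So Δx_C = L_CC · (+50), where L_CC = adj(I−A)_CC / det(I−A) = 0.4175 / 0.24175.
Δx_C = 0.4175 × (+50) / 0.24175 = 20.875 / 0.24175 ≈ 86.35.

Δx_C = 86.35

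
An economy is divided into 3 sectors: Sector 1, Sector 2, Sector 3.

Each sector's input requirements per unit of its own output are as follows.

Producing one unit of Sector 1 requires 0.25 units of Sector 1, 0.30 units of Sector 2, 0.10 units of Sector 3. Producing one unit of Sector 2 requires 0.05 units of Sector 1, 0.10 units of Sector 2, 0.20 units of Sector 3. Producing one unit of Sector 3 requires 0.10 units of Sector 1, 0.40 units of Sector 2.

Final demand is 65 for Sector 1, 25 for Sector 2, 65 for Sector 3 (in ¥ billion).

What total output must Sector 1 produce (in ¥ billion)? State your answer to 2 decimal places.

I − A =
  [   0.75    -0.05    -0.10]
  [  -0.30     0.90    -0.40]
  [  -0.10    -0.20     1.00]
Cofactors of I−A, C_ij = (−1)^(i+j)·(minor ij) (rows/columns in the sector order above):
  C_11 = (0.90)(1.00) − (-0.40)(-0.20) = 0.8200
  C_12 = −[(-0.30)(1.00) − (-0.40)(-0.10)] = 0.3400
  C_13 = (-0.30)(-0.20) − (0.90)(-0.10) = 0.1500
  C_21 = −[(-0.05)(1.00) − (-0.10)(-0.20)] = 0.0700
  C_22 = (0.75)(1.00) − (-0.10)(-0.10) = 0.7400
  C_23 = −[(0.75)(-0.20) − (-0.05)(-0.10)] = 0.1550
  C_31 = (-0.05)(-0.40) − (-0.10)(0.90) = 0.1100
  C_32 = −[(0.75)(-0.40) − (-0.10)(-0.30)] = 0.3300
  C_33 = (0.75)(0.90) − (-0.05)(-0.30) = 0.6600
det(I−A) = Σ_j (I−A)_1j·C_1j = (0.75)(0.8200) + (-0.05)(0.3400) + (-0.10)(0.1500) = 0.5830
adj(I−A) = Cᵀ =
  [ 0.8200   0.0700   0.1100]
  [ 0.3400   0.7400   0.3300]
  [ 0.1500   0.1550   0.6600]
(I − A)⁻¹ = adj(I−A) / det(I−A) ≈
  [   1.4065     0.1201     0.1887]
  [   0.5832     1.2693     0.5660]
  [   0.2573     0.2659     1.1321]
x = (I − A)⁻¹ d = adj(I−A)·d / det(I−A), with det(I−A) = 0.5830:
  x_1 = (0.8200·65 + 0.0700·25 + 0.1100·65) / 0.5830 = 62.20 / 0.5830 ≈ 106.69
  x_2 = (0.3400·65 + 0.7400·25 + 0.3300·65) / 0.5830 = 62.05 / 0.5830 ≈ 106.43
  x_3 = (0.1500·65 + 0.1550·25 + 0.6600·65) / 0.5830 = 56.525 / 0.5830 ≈ 96.96

x_1 = 106.69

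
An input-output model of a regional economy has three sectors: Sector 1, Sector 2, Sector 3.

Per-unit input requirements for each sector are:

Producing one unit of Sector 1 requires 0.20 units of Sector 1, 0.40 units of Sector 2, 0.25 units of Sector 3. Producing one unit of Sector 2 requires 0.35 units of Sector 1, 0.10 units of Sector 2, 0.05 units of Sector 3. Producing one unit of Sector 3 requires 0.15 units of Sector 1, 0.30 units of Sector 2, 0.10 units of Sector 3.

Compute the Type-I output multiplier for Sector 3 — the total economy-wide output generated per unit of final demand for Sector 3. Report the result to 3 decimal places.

m_3 = 2.506

I − A =
  [   0.80    -0.35    -0.15]
  [  -0.40     0.90    -0.30]
  [  -0.25    -0.05     0.90]
Cofactors of I−A, C_ij = (−1)^(i+j)·(minor ij) (rows/columns in the sector order above):
  C_11 = (0.90)(0.90) − (-0.30)(-0.05) = 0.7950
  C_12 = −[(-0.40)(0.90) − (-0.30)(-0.25)] = 0.4350
  C_13 = (-0.40)(-0.05) − (0.90)(-0.25) = 0.2450
  C_21 = −[(-0.35)(0.90) − (-0.15)(-0.05)] = 0.3225
  C_22 = (0.80)(0.90) − (-0.15)(-0.25) = 0.6825
  C_23 = −[(0.80)(-0.05) − (-0.35)(-0.25)] = 0.1275
  C_31 = (-0.35)(-0.30) − (-0.15)(0.90) = 0.2400
  C_32 = −[(0.80)(-0.30) − (-0.15)(-0.40)] = 0.3000
  C_33 = (0.80)(0.90) − (-0.35)(-0.40) = 0.5800
det(I−A) = Σ_j (I−A)_1j·C_1j = (0.80)(0.7950) + (-0.35)(0.4350) + (-0.15)(0.2450) = 0.4470
adj(I−A) = Cᵀ =
  [ 0.7950   0.3225   0.2400]
  [ 0.4350   0.6825   0.3000]
  [ 0.2450   0.1275   0.5800]
(I − A)⁻¹ = adj(I−A) / det(I−A) ≈
  [   1.7785     0.7215     0.5369]
  [   0.9732     1.5268     0.6711]
  [   0.5481     0.2852     1.2975]
The output multiplier for sector j is the column-j sum of the Leontief inverse (I − A)⁻¹ = adj(I−A) / det(I−A).
Column 3 of adj(I−A): (0.2400, 0.3000, 0.5800); det(I−A) = 0.4470.
m_3 = (0.2400 + 0.3000 + 0.5800) / 0.4470 = 1.12 / 0.4470 ≈ 2.506.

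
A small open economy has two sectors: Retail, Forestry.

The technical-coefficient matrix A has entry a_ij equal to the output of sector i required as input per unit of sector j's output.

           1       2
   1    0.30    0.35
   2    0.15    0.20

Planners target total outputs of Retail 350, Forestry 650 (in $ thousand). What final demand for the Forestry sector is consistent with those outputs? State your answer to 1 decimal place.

d_2 = 467.5

I − A =
  [   0.70    -0.35]
  [  -0.15     0.80]
d = (I − A) x:
  d_1 = (+0.70)·350 + (-0.35)·650 = 17.5
  d_2 = (-0.15)·350 + (+0.80)·650 = 467.5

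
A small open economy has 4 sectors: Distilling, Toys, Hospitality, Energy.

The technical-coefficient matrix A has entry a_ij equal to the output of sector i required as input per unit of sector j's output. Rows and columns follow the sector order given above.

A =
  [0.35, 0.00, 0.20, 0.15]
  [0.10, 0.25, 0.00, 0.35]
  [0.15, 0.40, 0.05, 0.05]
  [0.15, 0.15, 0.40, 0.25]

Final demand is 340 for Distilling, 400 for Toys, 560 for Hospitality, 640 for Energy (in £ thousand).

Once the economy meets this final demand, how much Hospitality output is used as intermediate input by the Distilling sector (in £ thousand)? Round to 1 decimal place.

I − A =
  [   0.65     0.00    -0.20    -0.15]
  [  -0.10     0.75     0.00    -0.35]
  [  -0.15    -0.40     0.95    -0.05]
  [  -0.15    -0.15    -0.40     0.75]
Compute the cofactors C_ij = (−1)^(i+j)·(3×3 minor ij) of I−A; the adjugate is their transpose:
adj(I−A) = Cᵀ =
  [ 0.413500   0.106875   0.147000   0.142375]
  [ 0.140125   0.395750   0.122500   0.220875]
  [ 0.133875   0.194250   0.312375   0.138250]
  [ 0.182125   0.204125   0.220500   0.432625]
det(I−A) = Σ_j (I−A)_1j·C_1j = (0.65)(0.413500) + (0.00)(0.140125) + (-0.20)(0.133875) + (-0.15)(0.182125) = 0.21468125
(I − A)⁻¹ = adj(I−A) / det(I−A) ≈
  [   1.9261     0.4978     0.6847     0.6632]
  [   0.6527     1.8434     0.5706     1.0289]
  [   0.6236     0.9048     1.4551     0.6440]
  [   0.8484     0.9508     1.0271     2.0152]
First solve x = (I − A)⁻¹ d = adj(I−A)·d / det(I−A); in particular x_D = (0.413500·340 + 0.106875·400 + 0.147000·560 + 0.142375·640) / 0.21468125 = 356.78 / 0.21468125 ≈ 1661.906.
Intermediate flow from H to D: z_HD = a_HD · x_D = 0.15 × 356.78 / 0.21468125 = 53.517 / 0.21468125 ≈ 249.3.

z_HD = 249.3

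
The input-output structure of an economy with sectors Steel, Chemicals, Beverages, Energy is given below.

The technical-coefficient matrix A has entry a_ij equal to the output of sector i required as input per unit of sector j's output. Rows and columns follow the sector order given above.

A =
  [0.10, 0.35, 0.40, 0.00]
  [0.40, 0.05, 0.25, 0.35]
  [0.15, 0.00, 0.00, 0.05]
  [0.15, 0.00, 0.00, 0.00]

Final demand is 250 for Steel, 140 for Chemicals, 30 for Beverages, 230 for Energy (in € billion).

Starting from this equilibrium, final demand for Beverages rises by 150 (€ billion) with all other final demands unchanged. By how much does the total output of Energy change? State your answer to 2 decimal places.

Δx_4 = 16.88

I − A =
  [   0.90    -0.35    -0.40     0.00]
  [  -0.40     0.95    -0.25    -0.35]
  [  -0.15     0.00     1.00    -0.05]
  [  -0.15     0.00     0.00     1.00]
Compute the cofactors C_ij = (−1)^(i+j)·(3×3 minor ij) of I−A; the adjugate is their transpose:
adj(I−A) = Cᵀ =
  [ 0.950000   0.350000   0.467500   0.145875]
  [ 0.491875   0.837000   0.406000   0.313250]
  [ 0.149625   0.055125   0.696625   0.054125]
  [ 0.142500   0.052500   0.070125   0.644875]
det(I−A) = Σ_j (I−A)_1j·C_1j = (0.90)(0.950000) + (-0.35)(0.491875) + (-0.40)(0.149625) + (0.00)(0.142500) = 0.62299375
(I − A)⁻¹ = adj(I−A) / det(I−A) ≈
  [   1.5249     0.5618     0.7504     0.2342]
  [   0.7895     1.3435     0.6517     0.5028]
  [   0.2402     0.0885     1.1182     0.0869]
  [   0.2287     0.0843     0.1126     1.0351]
Δx = (I − A)⁻¹ Δd with Δd having +150 in the Beverages component and 0 elsewhere.
So Δx_4 = L_43 · (+150), where L_43 = adj(I−A)_43 / det(I−A) = 0.070125 / 0.62299375.
Δx_4 = 0.070125 × (+150) / 0.62299375 = 10.51875 / 0.62299375 ≈ 16.88.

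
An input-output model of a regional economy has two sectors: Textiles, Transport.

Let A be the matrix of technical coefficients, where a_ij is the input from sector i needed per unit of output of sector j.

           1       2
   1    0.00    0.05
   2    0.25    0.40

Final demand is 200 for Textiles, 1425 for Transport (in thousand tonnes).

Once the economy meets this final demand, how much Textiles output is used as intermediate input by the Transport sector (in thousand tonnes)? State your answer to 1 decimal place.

I − A =
  [   1.00    -0.05]
  [  -0.25     0.60]
det(I−A) = (1.00)(0.60) − (-0.05)(-0.25) = 0.5875
adj(I−A) = [[0.60, 0.05], [0.25, 1.00]]
(I − A)⁻¹ = adj(I−A) / det(I−A) ≈
  [   1.0213     0.0851]
  [   0.4255     1.7021]
First solve x = (I − A)⁻¹ d = adj(I−A)·d / det(I−A); in particular x_2 = (0.25·200 + 1.00·1425) / 0.5875 = 1475.00 / 0.5875 ≈ 2510.638.
Intermediate flow from 1 to 2: z_12 = a_12 · x_2 = 0.05 × 1475.00 / 0.5875 = 73.75 / 0.5875 ≈ 125.5.

z_12 = 125.5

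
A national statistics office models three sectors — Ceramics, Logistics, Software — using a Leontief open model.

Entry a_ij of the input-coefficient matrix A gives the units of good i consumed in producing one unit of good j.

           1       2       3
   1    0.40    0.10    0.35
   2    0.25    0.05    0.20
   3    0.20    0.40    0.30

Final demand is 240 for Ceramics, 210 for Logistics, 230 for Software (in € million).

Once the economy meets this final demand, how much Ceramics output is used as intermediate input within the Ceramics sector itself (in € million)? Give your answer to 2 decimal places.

z_11 = 465.92

I − A =
  [   0.60    -0.10    -0.35]
  [  -0.25     0.95    -0.20]
  [  -0.20    -0.40     0.70]
Cofactors of I−A, C_ij = (−1)^(i+j)·(minor ij) (rows/columns in the sector order above):
  C_11 = (0.95)(0.70) − (-0.20)(-0.40) = 0.5850
  C_12 = −[(-0.25)(0.70) − (-0.20)(-0.20)] = 0.2150
  C_13 = (-0.25)(-0.40) − (0.95)(-0.20) = 0.2900
  C_21 = −[(-0.10)(0.70) − (-0.35)(-0.40)] = 0.2100
  C_22 = (0.60)(0.70) − (-0.35)(-0.20) = 0.3500
  C_23 = −[(0.60)(-0.40) − (-0.10)(-0.20)] = 0.2600
  C_31 = (-0.10)(-0.20) − (-0.35)(0.95) = 0.3525
  C_32 = −[(0.60)(-0.20) − (-0.35)(-0.25)] = 0.2075
  C_33 = (0.60)(0.95) − (-0.10)(-0.25) = 0.5450
det(I−A) = Σ_j (I−A)_1j·C_1j = (0.60)(0.5850) + (-0.10)(0.2150) + (-0.35)(0.2900) = 0.2280
adj(I−A) = Cᵀ =
  [ 0.5850   0.2100   0.3525]
  [ 0.2150   0.3500   0.2075]
  [ 0.2900   0.2600   0.5450]
(I − A)⁻¹ = adj(I−A) / det(I−A) ≈
  [   2.5658     0.9211     1.5461]
  [   0.9430     1.5351     0.9101]
  [   1.2719     1.1404     2.3904]
First solve x = (I − A)⁻¹ d = adj(I−A)·d / det(I−A); in particular x_1 = (0.5850·240 + 0.2100·210 + 0.3525·230) / 0.2280 = 265.575 / 0.2280 ≈ 1164.8026.
Intermediate flow from 1 to 1: z_11 = a_11 · x_1 = 0.40 × 265.575 / 0.2280 = 106.23 / 0.2280 ≈ 465.92.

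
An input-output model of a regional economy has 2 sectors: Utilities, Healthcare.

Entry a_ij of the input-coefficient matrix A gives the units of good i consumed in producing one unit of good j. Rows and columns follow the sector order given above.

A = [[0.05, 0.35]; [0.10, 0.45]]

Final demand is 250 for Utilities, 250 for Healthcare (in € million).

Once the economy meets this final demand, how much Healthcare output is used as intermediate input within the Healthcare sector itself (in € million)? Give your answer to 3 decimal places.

z_HH = 242.308

I − A =
  [   0.95    -0.35]
  [  -0.10     0.55]
det(I−A) = (0.95)(0.55) − (-0.35)(-0.10) = 0.4875
adj(I−A) = [[0.55, 0.35], [0.10, 0.95]]
(I − A)⁻¹ = adj(I−A) / det(I−A) ≈
  [   1.1282     0.7179]
  [   0.2051     1.9487]
First solve x = (I − A)⁻¹ d = adj(I−A)·d / det(I−A); in particular x_H = (0.10·250 + 0.95·250) / 0.4875 = 262.50 / 0.4875 ≈ 538.46154.
Intermediate flow from H to H: z_HH = a_HH · x_H = 0.45 × 262.50 / 0.4875 = 118.125 / 0.4875 ≈ 242.308.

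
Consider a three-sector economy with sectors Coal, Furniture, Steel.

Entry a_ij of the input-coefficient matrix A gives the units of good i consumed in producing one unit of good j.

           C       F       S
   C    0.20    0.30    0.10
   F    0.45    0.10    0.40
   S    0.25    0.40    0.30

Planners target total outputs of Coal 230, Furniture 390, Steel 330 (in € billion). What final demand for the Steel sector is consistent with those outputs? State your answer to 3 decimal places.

I − A =
  [   0.80    -0.30    -0.10]
  [  -0.45     0.90    -0.40]
  [  -0.25    -0.40     0.70]
d = (I − A) x:
  d_C = (+0.80)·230 + (-0.30)·390 + (-0.10)·330 = 34.000
  d_F = (-0.45)·230 + (+0.90)·390 + (-0.40)·330 = 115.500
  d_S = (-0.25)·230 + (-0.40)·390 + (+0.70)·330 = 17.500

d_S = 17.500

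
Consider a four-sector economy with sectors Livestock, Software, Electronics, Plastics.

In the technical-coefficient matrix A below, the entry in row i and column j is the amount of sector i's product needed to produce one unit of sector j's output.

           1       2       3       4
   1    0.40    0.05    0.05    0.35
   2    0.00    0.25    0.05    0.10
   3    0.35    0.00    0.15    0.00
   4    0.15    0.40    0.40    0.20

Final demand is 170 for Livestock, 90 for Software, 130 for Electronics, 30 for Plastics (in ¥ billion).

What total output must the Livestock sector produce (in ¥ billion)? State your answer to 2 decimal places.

I − A =
  [   0.60    -0.05    -0.05    -0.35]
  [   0.00     0.75    -0.05    -0.10]
  [  -0.35     0.00     0.85     0.00]
  [  -0.15    -0.40    -0.40     0.80]
Compute the cofactors C_ij = (−1)^(i+j)·(3×3 minor ij) of I−A; the adjugate is their transpose:
adj(I−A) = Cᵀ =
  [ 0.476000   0.153000   0.144000   0.227375]
  [ 0.040750   0.300375   0.046125   0.055375]
  [ 0.196000   0.063000   0.295875   0.093625]
  [ 0.207625   0.210375   0.198000   0.368500]
det(I−A) = Σ_j (I−A)_1j·C_1j = (0.60)(0.476000) + (-0.05)(0.040750) + (-0.05)(0.196000) + (-0.35)(0.207625) = 0.20109375
(I − A)⁻¹ = adj(I−A) / det(I−A) ≈
  [   2.3671     0.7608     0.7161     1.1307]
  [   0.2026     1.4937     0.2294     0.2754]
  [   0.9747     0.3133     1.4713     0.4656]
  [   1.0325     1.0462     0.9846     1.8325]
x = (I − A)⁻¹ d = adj(I−A)·d / det(I−A), with det(I−A) = 0.20109375:
  x_1 = (0.476000·170 + 0.153000·90 + 0.144000·130 + 0.227375·30) / 0.20109375 = 120.23125 / 0.20109375 ≈ 597.89
  x_2 = (0.040750·170 + 0.300375·90 + 0.046125·130 + 0.055375·30) / 0.20109375 = 41.61875 / 0.20109375 ≈ 206.96
  x_3 = (0.196000·170 + 0.063000·90 + 0.295875·130 + 0.093625·30) / 0.20109375 = 80.2625 / 0.20109375 ≈ 399.13
  x_4 = (0.207625·170 + 0.210375·90 + 0.198000·130 + 0.368500·30) / 0.20109375 = 91.025 / 0.20109375 ≈ 452.65

x_1 = 597.89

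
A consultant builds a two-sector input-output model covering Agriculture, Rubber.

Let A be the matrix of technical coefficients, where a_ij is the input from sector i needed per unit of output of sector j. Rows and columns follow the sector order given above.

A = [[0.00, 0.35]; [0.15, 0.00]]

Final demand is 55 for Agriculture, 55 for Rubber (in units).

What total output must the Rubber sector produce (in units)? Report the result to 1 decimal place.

I − A =
  [   1.00    -0.35]
  [  -0.15     1.00]
det(I−A) = (1.00)(1.00) − (-0.35)(-0.15) = 0.9475
adj(I−A) = [[1.00, 0.35], [0.15, 1.00]]
(I − A)⁻¹ = adj(I−A) / det(I−A) ≈
  [   1.0554     0.3694]
  [   0.1583     1.0554]
x = (I − A)⁻¹ d = adj(I−A)·d / det(I−A), with det(I−A) = 0.9475:
  x_A = (1.00·55 + 0.35·55) / 0.9475 = 74.25 / 0.9475 ≈ 78.4
  x_R = (0.15·55 + 1.00·55) / 0.9475 = 63.25 / 0.9475 ≈ 66.8

x_R = 66.8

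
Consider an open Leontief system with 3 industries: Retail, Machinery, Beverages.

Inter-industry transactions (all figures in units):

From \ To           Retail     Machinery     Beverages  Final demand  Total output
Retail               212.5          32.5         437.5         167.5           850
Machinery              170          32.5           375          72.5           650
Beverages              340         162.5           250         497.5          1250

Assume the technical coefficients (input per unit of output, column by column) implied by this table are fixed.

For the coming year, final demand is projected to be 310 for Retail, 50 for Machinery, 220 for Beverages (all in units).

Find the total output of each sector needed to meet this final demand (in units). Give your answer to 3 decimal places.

Technical coefficients a_ij = z_ij / X_j:
  a_11 = 212.5/850 = 0.25, a_21 = 170/850 = 0.20, a_31 = 340/850 = 0.40
  a_12 = 32.5/650 = 0.05, a_22 = 32.5/650 = 0.05, a_32 = 162.5/650 = 0.25
  a_13 = 437.5/1250 = 0.35, a_23 = 375/1250 = 0.30, a_33 = 250/1250 = 0.20
I − A =
  [   0.75    -0.05    -0.35]
  [  -0.20     0.95    -0.30]
  [  -0.40    -0.25     0.80]
Cofactors of I−A, C_ij = (−1)^(i+j)·(minor ij) (rows/columns in the sector order above):
  C_11 = (0.95)(0.80) − (-0.30)(-0.25) = 0.6850
  C_12 = −[(-0.20)(0.80) − (-0.30)(-0.40)] = 0.2800
  C_13 = (-0.20)(-0.25) − (0.95)(-0.40) = 0.4300
  C_21 = −[(-0.05)(0.80) − (-0.35)(-0.25)] = 0.1275
  C_22 = (0.75)(0.80) − (-0.35)(-0.40) = 0.4600
  C_23 = −[(0.75)(-0.25) − (-0.05)(-0.40)] = 0.2075
  C_31 = (-0.05)(-0.30) − (-0.35)(0.95) = 0.3475
  C_32 = −[(0.75)(-0.30) − (-0.35)(-0.20)] = 0.2950
  C_33 = (0.75)(0.95) − (-0.05)(-0.20) = 0.7025
det(I−A) = Σ_j (I−A)_1j·C_1j = (0.75)(0.6850) + (-0.05)(0.2800) + (-0.35)(0.4300) = 0.34925
adj(I−A) = Cᵀ =
  [ 0.6850   0.1275   0.3475]
  [ 0.2800   0.4600   0.2950]
  [ 0.4300   0.2075   0.7025]
(I − A)⁻¹ = adj(I−A) / det(I−A) ≈
  [   1.9613     0.3651     0.9950]
  [   0.8017     1.3171     0.8447]
  [   1.2312     0.5941     2.0115]
x = (I − A)⁻¹ d = adj(I−A)·d / det(I−A), with det(I−A) = 0.34925:
  x_1 = (0.6850·310 + 0.1275·50 + 0.3475·220) / 0.34925 = 295.175 / 0.34925 ≈ 845.168
  x_2 = (0.2800·310 + 0.4600·50 + 0.2950·220) / 0.34925 = 174.70 / 0.34925 ≈ 500.215
  x_3 = (0.4300·310 + 0.2075·50 + 0.7025·220) / 0.34925 = 298.225 / 0.34925 ≈ 853.901

x_1 = 845.168, x_2 = 500.215, x_3 = 853.901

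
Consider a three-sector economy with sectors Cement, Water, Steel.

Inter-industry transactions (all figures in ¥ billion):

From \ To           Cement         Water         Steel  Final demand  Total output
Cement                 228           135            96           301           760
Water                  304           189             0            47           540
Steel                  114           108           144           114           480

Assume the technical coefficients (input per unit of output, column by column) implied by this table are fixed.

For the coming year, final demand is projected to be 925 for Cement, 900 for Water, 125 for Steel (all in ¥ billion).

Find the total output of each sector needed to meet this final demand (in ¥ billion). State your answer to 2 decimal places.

x_C = 2960.68, x_W = 3206.57, x_S = 1729.17

Technical coefficients a_ij = z_ij / X_j:
  a_CC = 228/760 = 0.30, a_WC = 304/760 = 0.40, a_SC = 114/760 = 0.15
  a_CW = 135/540 = 0.25, a_WW = 189/540 = 0.35, a_SW = 108/540 = 0.20
  a_CS = 96/480 = 0.20, a_WS = 0/480 = 0.00, a_SS = 144/480 = 0.30
I − A =
  [   0.70    -0.25    -0.20]
  [  -0.40     0.65     0.00]
  [  -0.15    -0.20     0.70]
Cofactors of I−A, C_ij = (−1)^(i+j)·(minor ij) (rows/columns in the sector order above):
  C_11 = (0.65)(0.70) − (0.00)(-0.20) = 0.4550
  C_12 = −[(-0.40)(0.70) − (0.00)(-0.15)] = 0.2800
  C_13 = (-0.40)(-0.20) − (0.65)(-0.15) = 0.1775
  C_21 = −[(-0.25)(0.70) − (-0.20)(-0.20)] = 0.2150
  C_22 = (0.70)(0.70) − (-0.20)(-0.15) = 0.4600
  C_23 = −[(0.70)(-0.20) − (-0.25)(-0.15)] = 0.1775
  C_31 = (-0.25)(0.00) − (-0.20)(0.65) = 0.1300
  C_32 = −[(0.70)(0.00) − (-0.20)(-0.40)] = 0.0800
  C_33 = (0.70)(0.65) − (-0.25)(-0.40) = 0.3550
det(I−A) = Σ_j (I−A)_1j·C_1j = (0.70)(0.4550) + (-0.25)(0.2800) + (-0.20)(0.1775) = 0.2130
adj(I−A) = Cᵀ =
  [ 0.4550   0.2150   0.1300]
  [ 0.2800   0.4600   0.0800]
  [ 0.1775   0.1775   0.3550]
(I − A)⁻¹ = adj(I−A) / det(I−A) ≈
  [   2.1362     1.0094     0.6103]
  [   1.3146     2.1596     0.3756]
  [   0.8333     0.8333     1.6667]
x = (I − A)⁻¹ d = adj(I−A)·d / det(I−A), with det(I−A) = 0.2130:
  x_C = (0.4550·925 + 0.2150·900 + 0.1300·125) / 0.2130 = 630.625 / 0.2130 ≈ 2960.68
  x_W = (0.2800·925 + 0.4600·900 + 0.0800·125) / 0.2130 = 683.00 / 0.2130 ≈ 3206.57
  x_S = (0.1775·925 + 0.1775·900 + 0.3550·125) / 0.2130 = 368.3125 / 0.2130 ≈ 1729.17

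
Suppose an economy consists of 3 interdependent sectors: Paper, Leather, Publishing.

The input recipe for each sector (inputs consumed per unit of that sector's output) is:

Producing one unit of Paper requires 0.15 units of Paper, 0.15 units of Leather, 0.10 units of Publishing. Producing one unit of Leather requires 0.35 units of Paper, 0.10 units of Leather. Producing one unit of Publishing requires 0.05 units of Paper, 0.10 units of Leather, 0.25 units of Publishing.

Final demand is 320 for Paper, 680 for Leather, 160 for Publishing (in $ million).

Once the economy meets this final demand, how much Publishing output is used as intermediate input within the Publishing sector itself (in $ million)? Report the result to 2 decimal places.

z_33 = 79.13

I − A =
  [   0.85    -0.35    -0.05]
  [  -0.15     0.90    -0.10]
  [  -0.10     0.00     0.75]
Cofactors of I−A, C_ij = (−1)^(i+j)·(minor ij) (rows/columns in the sector order above):
  C_11 = (0.90)(0.75) − (-0.10)(0.00) = 0.6750
  C_12 = −[(-0.15)(0.75) − (-0.10)(-0.10)] = 0.1225
  C_13 = (-0.15)(0.00) − (0.90)(-0.10) = 0.0900
  C_21 = −[(-0.35)(0.75) − (-0.05)(0.00)] = 0.2625
  C_22 = (0.85)(0.75) − (-0.05)(-0.10) = 0.6325
  C_23 = −[(0.85)(0.00) − (-0.35)(-0.10)] = 0.0350
  C_31 = (-0.35)(-0.10) − (-0.05)(0.90) = 0.0800
  C_32 = −[(0.85)(-0.10) − (-0.05)(-0.15)] = 0.0925
  C_33 = (0.85)(0.90) − (-0.35)(-0.15) = 0.7125
det(I−A) = Σ_j (I−A)_1j·C_1j = (0.85)(0.6750) + (-0.35)(0.1225) + (-0.05)(0.0900) = 0.526375
adj(I−A) = Cᵀ =
  [ 0.6750   0.2625   0.0800]
  [ 0.1225   0.6325   0.0925]
  [ 0.0900   0.0350   0.7125]
(I − A)⁻¹ = adj(I−A) / det(I−A) ≈
  [   1.2824     0.4987     0.1520]
  [   0.2327     1.2016     0.1757]
  [   0.1710     0.0665     1.3536]
First solve x = (I − A)⁻¹ d = adj(I−A)·d / det(I−A); in particular x_3 = (0.0900·320 + 0.0350·680 + 0.7125·160) / 0.526375 = 166.60 / 0.526375 ≈ 316.5044.
Intermediate flow from 3 to 3: z_33 = a_33 · x_3 = 0.25 × 166.60 / 0.526375 = 41.65 / 0.526375 ≈ 79.13.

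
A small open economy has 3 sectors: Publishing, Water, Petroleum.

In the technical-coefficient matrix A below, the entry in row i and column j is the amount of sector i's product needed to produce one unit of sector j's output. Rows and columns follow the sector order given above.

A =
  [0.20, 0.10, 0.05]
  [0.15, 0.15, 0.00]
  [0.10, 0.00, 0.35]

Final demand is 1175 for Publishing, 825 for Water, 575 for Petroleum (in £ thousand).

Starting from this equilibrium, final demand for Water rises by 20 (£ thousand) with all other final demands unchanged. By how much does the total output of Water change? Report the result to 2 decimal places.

I − A =
  [   0.80    -0.10    -0.05]
  [  -0.15     0.85     0.00]
  [  -0.10     0.00     0.65]
Cofactors of I−A, C_ij = (−1)^(i+j)·(minor ij) (rows/columns in the sector order above):
  C_11 = (0.85)(0.65) − (0.00)(0.00) = 0.5525
  C_12 = −[(-0.15)(0.65) − (0.00)(-0.10)] = 0.0975
  C_13 = (-0.15)(0.00) − (0.85)(-0.10) = 0.0850
  C_21 = −[(-0.10)(0.65) − (-0.05)(0.00)] = 0.0650
  C_22 = (0.80)(0.65) − (-0.05)(-0.10) = 0.5150
  C_23 = −[(0.80)(0.00) − (-0.10)(-0.10)] = 0.0100
  C_31 = (-0.10)(0.00) − (-0.05)(0.85) = 0.0425
  C_32 = −[(0.80)(0.00) − (-0.05)(-0.15)] = 0.0075
  C_33 = (0.80)(0.85) − (-0.10)(-0.15) = 0.6650
det(I−A) = Σ_j (I−A)_1j·C_1j = (0.80)(0.5525) + (-0.10)(0.0975) + (-0.05)(0.0850) = 0.4280
adj(I−A) = Cᵀ =
  [ 0.5525   0.0650   0.0425]
  [ 0.0975   0.5150   0.0075]
  [ 0.0850   0.0100   0.6650]
(I − A)⁻¹ = adj(I−A) / det(I−A) ≈
  [   1.2909     0.1519     0.0993]
  [   0.2278     1.2033     0.0175]
  [   0.1986     0.0234     1.5537]
Δx = (I − A)⁻¹ Δd with Δd having +20 in the Water component and 0 elsewhere.
So Δx_2 = L_22 · (+20), where L_22 = adj(I−A)_22 / det(I−A) = 0.5150 / 0.4280.
Δx_2 = 0.5150 × (+20) / 0.4280 = 10.30 / 0.4280 ≈ 24.07.

Δx_2 = 24.07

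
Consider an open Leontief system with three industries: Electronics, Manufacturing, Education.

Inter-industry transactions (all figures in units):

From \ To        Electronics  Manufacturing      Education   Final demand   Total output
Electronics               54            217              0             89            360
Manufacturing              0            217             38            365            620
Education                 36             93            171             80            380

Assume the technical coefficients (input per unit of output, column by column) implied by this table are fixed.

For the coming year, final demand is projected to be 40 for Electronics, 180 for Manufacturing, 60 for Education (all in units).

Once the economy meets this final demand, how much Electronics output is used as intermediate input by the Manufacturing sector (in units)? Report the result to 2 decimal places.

Technical coefficients a_ij = z_ij / X_j:
  a_11 = 54/360 = 0.15, a_21 = 0/360 = 0.00, a_31 = 36/360 = 0.10
  a_12 = 217/620 = 0.35, a_22 = 217/620 = 0.35, a_32 = 93/620 = 0.15
  a_13 = 0/380 = 0.00, a_23 = 38/380 = 0.10, a_33 = 171/380 = 0.45
I − A =
  [   0.85    -0.35     0.00]
  [   0.00     0.65    -0.10]
  [  -0.10    -0.15     0.55]
Cofactors of I−A, C_ij = (−1)^(i+j)·(minor ij) (rows/columns in the sector order above):
  C_11 = (0.65)(0.55) − (-0.10)(-0.15) = 0.3425
  C_12 = −[(0.00)(0.55) − (-0.10)(-0.10)] = 0.0100
  C_13 = (0.00)(-0.15) − (0.65)(-0.10) = 0.0650
  C_21 = −[(-0.35)(0.55) − (0.00)(-0.15)] = 0.1925
  C_22 = (0.85)(0.55) − (0.00)(-0.10) = 0.4675
  C_23 = −[(0.85)(-0.15) − (-0.35)(-0.10)] = 0.1625
  C_31 = (-0.35)(-0.10) − (0.00)(0.65) = 0.0350
  C_32 = −[(0.85)(-0.10) − (0.00)(0.00)] = 0.0850
  C_33 = (0.85)(0.65) − (-0.35)(0.00) = 0.5525
det(I−A) = Σ_j (I−A)_1j·C_1j = (0.85)(0.3425) + (-0.35)(0.0100) + (0.00)(0.0650) = 0.287625
adj(I−A) = Cᵀ =
  [ 0.3425   0.1925   0.0350]
  [ 0.0100   0.4675   0.0850]
  [ 0.0650   0.1625   0.5525]
(I − A)⁻¹ = adj(I−A) / det(I−A) ≈
  [   1.1908     0.6693     0.1217]
  [   0.0348     1.6254     0.2955]
  [   0.2260     0.5650     1.9209]
First solve x = (I − A)⁻¹ d = adj(I−A)·d / det(I−A); in particular x_2 = (0.0100·40 + 0.4675·180 + 0.0850·60) / 0.287625 = 89.65 / 0.287625 ≈ 311.6906.
Intermediate flow from 1 to 2: z_12 = a_12 · x_2 = 0.35 × 89.65 / 0.287625 = 31.3775 / 0.287625 ≈ 109.09.

z_12 = 109.09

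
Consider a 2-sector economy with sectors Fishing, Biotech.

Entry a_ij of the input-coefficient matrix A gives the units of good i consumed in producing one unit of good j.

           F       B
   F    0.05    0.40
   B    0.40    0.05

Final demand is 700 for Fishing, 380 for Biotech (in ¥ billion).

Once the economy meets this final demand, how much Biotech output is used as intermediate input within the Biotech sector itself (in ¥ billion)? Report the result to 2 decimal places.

z_BB = 43.16

I − A =
  [   0.95    -0.40]
  [  -0.40     0.95]
det(I−A) = (0.95)(0.95) − (-0.40)(-0.40) = 0.7425
adj(I−A) = [[0.95, 0.40], [0.40, 0.95]]
(I − A)⁻¹ = adj(I−A) / det(I−A) ≈
  [   1.2795     0.5387]
  [   0.5387     1.2795]
First solve x = (I − A)⁻¹ d = adj(I−A)·d / det(I−A); in particular x_B = (0.40·700 + 0.95·380) / 0.7425 = 641.00 / 0.7425 ≈ 863.2997.
Intermediate flow from B to B: z_BB = a_BB · x_B = 0.05 × 641.00 / 0.7425 = 32.05 / 0.7425 ≈ 43.16.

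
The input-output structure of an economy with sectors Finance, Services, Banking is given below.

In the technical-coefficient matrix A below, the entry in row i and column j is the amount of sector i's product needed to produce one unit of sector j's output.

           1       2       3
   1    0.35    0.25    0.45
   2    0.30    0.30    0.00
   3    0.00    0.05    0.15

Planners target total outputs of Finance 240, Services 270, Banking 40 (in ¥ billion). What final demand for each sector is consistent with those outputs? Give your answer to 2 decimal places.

d_1 = 70.50, d_2 = 117.00, d_3 = 20.50

I − A =
  [   0.65    -0.25    -0.45]
  [  -0.30     0.70     0.00]
  [   0.00    -0.05     0.85]
d = (I − A) x:
  d_1 = (+0.65)·240 + (-0.25)·270 + (-0.45)·40 = 70.50
  d_2 = (-0.30)·240 + (+0.70)·270 + (+0.00)·40 = 117.00
  d_3 = (+0.00)·240 + (-0.05)·270 + (+0.85)·40 = 20.50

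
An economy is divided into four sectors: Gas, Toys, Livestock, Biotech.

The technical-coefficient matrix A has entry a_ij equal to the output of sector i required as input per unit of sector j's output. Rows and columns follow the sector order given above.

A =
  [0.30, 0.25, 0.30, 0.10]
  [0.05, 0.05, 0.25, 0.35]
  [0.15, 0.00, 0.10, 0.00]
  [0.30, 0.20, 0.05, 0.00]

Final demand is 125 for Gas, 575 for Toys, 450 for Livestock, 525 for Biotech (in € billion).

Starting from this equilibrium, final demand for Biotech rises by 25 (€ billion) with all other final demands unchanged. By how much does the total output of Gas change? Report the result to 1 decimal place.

I − A =
  [   0.70    -0.25    -0.30    -0.10]
  [  -0.05     0.95    -0.25    -0.35]
  [  -0.15     0.00     0.90     0.00]
  [  -0.30    -0.20    -0.05     1.00]
Compute the cofactors C_ij = (−1)^(i+j)·(3×3 minor ij) of I−A; the adjugate is their transpose:
adj(I−A) = Cᵀ =
  [ 0.792000   0.243000   0.340625   0.164250]
  [ 0.179625   0.557250   0.226500   0.213000]
  [ 0.132000   0.040500   0.547750   0.027375]
  [ 0.280125   0.186375   0.174875   0.535125]
det(I−A) = Σ_j (I−A)_1j·C_1j = (0.70)(0.792000) + (-0.25)(0.179625) + (-0.30)(0.132000) + (-0.10)(0.280125) = 0.44188125
(I − A)⁻¹ = adj(I−A) / det(I−A) ≈
  [   1.7923     0.5499     0.7709     0.3717]
  [   0.4065     1.2611     0.5126     0.4820]
  [   0.2987     0.0917     1.2396     0.0620]
  [   0.6339     0.4218     0.3958     1.2110]
Δx = (I − A)⁻¹ Δd with Δd having +25 in the Biotech component and 0 elsewhere.
So Δx_G = L_GB · (+25), where L_GB = adj(I−A)_GB / det(I−A) = 0.164250 / 0.44188125.
Δx_G = 0.164250 × (+25) / 0.44188125 = 4.10625 / 0.44188125 ≈ 9.3.

Δx_G = 9.3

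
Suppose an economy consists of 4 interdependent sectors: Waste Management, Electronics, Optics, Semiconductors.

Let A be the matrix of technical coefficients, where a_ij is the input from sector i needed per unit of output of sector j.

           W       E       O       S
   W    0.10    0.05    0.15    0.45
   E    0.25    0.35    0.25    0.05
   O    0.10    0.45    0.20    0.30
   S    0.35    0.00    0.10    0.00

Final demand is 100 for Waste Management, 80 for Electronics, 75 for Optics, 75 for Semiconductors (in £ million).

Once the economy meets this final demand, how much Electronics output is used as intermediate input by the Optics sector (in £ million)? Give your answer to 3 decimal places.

I − A =
  [   0.90    -0.05    -0.15    -0.45]
  [  -0.25     0.65    -0.25    -0.05]
  [  -0.10    -0.45     0.80    -0.30]
  [  -0.35     0.00    -0.10     1.00]
Compute the cofactors C_ij = (−1)^(i+j)·(3×3 minor ij) of I−A; the adjugate is their transpose:
adj(I−A) = Cᵀ =
  [ 0.385750   0.126250   0.139500   0.221750]
  [ 0.258250   0.531750   0.241500   0.215250]
  [ 0.253625   0.344375   0.469250   0.272125]
  [ 0.160375   0.078625   0.095750   0.328875]
det(I−A) = Σ_j (I−A)_1j·C_1j = (0.90)(0.385750) + (-0.05)(0.258250) + (-0.15)(0.253625) + (-0.45)(0.160375) = 0.22405
(I − A)⁻¹ = adj(I−A) / det(I−A) ≈
  [   1.7217     0.5635     0.6226     0.9897]
  [   1.1526     2.3734     1.0779     0.9607]
  [   1.1320     1.5370     2.0944     1.2146]
  [   0.7158     0.3509     0.4274     1.4679]
First solve x = (I − A)⁻¹ d = adj(I−A)·d / det(I−A); in particular x_O = (0.253625·100 + 0.344375·80 + 0.469250·75 + 0.272125·75) / 0.22405 = 108.515625 / 0.22405 ≈ 484.33664.
Intermediate flow from E to O: z_EO = a_EO · x_O = 0.25 × 108.515625 / 0.22405 = 27.12890625 / 0.22405 ≈ 121.084.

z_EO = 121.084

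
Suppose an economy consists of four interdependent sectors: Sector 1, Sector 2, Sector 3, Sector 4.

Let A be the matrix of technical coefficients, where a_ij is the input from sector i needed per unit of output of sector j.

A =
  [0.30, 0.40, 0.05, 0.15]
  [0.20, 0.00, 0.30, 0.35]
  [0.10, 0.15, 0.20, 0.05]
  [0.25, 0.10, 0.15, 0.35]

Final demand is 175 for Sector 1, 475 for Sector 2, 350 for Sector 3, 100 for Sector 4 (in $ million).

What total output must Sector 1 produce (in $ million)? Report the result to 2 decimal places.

x_1 = 1371.39

I − A =
  [   0.70    -0.40    -0.05    -0.15]
  [  -0.20     1.00    -0.30    -0.35]
  [  -0.10    -0.15     0.80    -0.05]
  [  -0.25    -0.10    -0.15     0.65]
Compute the cofactors C_ij = (−1)^(i+j)·(3×3 minor ij) of I−A; the adjugate is their transpose:
adj(I−A) = Cᵀ =
  [ 0.445875   0.225500   0.156750   0.236375]
  [ 0.201000   0.322625   0.177375   0.233750]
  [ 0.107625   0.098625   0.303000   0.101250]
  [ 0.227250   0.159125   0.157500   0.446000]
det(I−A) = Σ_j (I−A)_1j·C_1j = (0.70)(0.445875) + (-0.40)(0.201000) + (-0.05)(0.107625) + (-0.15)(0.227250) = 0.19224375
(I − A)⁻¹ = adj(I−A) / det(I−A) ≈
  [   2.3193     1.1730     0.8154     1.2296]
  [   1.0455     1.6782     0.9227     1.2159]
  [   0.5598     0.5130     1.5761     0.5267]
  [   1.1821     0.8277     0.8193     2.3200]
x = (I − A)⁻¹ d = adj(I−A)·d / det(I−A), with det(I−A) = 0.19224375:
  x_1 = (0.445875·175 + 0.225500·475 + 0.156750·350 + 0.236375·100) / 0.19224375 = 263.640625 / 0.19224375 ≈ 1371.39
  x_2 = (0.201000·175 + 0.322625·475 + 0.177375·350 + 0.233750·100) / 0.19224375 = 273.878125 / 0.19224375 ≈ 1424.64
  x_3 = (0.107625·175 + 0.098625·475 + 0.303000·350 + 0.101250·100) / 0.19224375 = 181.85625 / 0.19224375 ≈ 945.97
  x_4 = (0.227250·175 + 0.159125·475 + 0.157500·350 + 0.446000·100) / 0.19224375 = 215.078125 / 0.19224375 ≈ 1118.78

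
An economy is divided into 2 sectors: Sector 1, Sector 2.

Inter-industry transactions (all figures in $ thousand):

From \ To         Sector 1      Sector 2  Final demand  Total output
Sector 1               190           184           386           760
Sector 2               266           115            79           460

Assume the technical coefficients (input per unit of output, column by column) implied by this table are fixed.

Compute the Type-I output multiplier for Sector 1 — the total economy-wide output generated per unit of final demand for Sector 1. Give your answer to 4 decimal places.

Technical coefficients a_ij = z_ij / X_j:
  a_11 = 190/760 = 0.25, a_21 = 266/760 = 0.35
  a_12 = 184/460 = 0.40, a_22 = 115/460 = 0.25
I − A =
  [   0.75    -0.40]
  [  -0.35     0.75]
det(I−A) = (0.75)(0.75) − (-0.40)(-0.35) = 0.4225
adj(I−A) = [[0.75, 0.40], [0.35, 0.75]]
(I − A)⁻¹ = adj(I−A) / det(I−A) ≈
  [   1.77515     0.94675]
  [   0.82840     1.77515]
The output multiplier for sector j is the column-j sum of the Leontief inverse (I − A)⁻¹ = adj(I−A) / det(I−A).
Column 1 of adj(I−A): (0.75, 0.35); det(I−A) = 0.4225.
m_1 = (0.75 + 0.35) / 0.4225 = 1.10 / 0.4225 ≈ 2.6036.

m_1 = 2.6036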